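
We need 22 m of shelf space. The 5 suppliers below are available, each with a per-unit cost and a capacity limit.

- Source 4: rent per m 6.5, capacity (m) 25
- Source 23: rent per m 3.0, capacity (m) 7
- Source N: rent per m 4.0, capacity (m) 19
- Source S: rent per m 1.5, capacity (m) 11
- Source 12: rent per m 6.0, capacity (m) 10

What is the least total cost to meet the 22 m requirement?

53.5

Use suppliers in increasing cost order.
Take 11 from Source S at 1.5 — need 11 more.
Source 23 (3.0): use full 7 — 4 m to go.
Source N (4.0): take the remaining 4 — done.
Source 12, Source 4: unused.
Cost = 11×1.5 + 7×3.0 + 4×4.0 = 53.5.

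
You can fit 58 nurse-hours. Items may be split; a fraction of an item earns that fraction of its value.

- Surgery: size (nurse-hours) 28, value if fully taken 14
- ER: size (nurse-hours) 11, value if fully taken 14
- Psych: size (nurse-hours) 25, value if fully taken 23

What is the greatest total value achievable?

Sort by value density: ER 14/11≈1.27, Psych 23/25≈0.92, Surgery 14/28≈0.5.
ER: take in full, 11 nurse-hours for value 14 ; 47 left.
Psych: take in full, 25 nurse-hours for value 23 ; 22 left.
Only 22 nurse-hours remain; take 22/28 of Surgery for value 14×22/28 = 11.
Total value = 48.

48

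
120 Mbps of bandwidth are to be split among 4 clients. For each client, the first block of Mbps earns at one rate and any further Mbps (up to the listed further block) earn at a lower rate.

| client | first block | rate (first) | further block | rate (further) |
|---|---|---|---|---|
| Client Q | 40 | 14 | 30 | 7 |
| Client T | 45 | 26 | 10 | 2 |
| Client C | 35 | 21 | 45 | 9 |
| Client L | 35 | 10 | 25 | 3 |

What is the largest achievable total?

Treat each block as its own option and order by rate: Client T/first 26 > Client C/first 21 > Client Q/first 14 > Client L/first 10 > Client C/second 9 > Client Q/second 7 > Client L/second 3 > Client T/second 2.
Fill Client T first block (45 at 26) ; 75 left.
Client C first at 21: fill all 35 ; 40 left.
Client Q/first (14): +40 ; 0 left.
Total = 26×45 + 21×35 + 14×40 = 2465.

2465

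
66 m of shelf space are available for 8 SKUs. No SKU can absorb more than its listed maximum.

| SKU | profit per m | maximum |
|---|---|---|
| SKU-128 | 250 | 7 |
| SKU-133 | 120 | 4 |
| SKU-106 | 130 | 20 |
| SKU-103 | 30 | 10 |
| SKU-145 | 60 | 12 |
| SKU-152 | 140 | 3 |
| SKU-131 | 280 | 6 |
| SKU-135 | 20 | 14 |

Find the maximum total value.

Order the SKUs by profit per m: SKU-131 280 > SKU-128 250 > SKU-152 140 > SKU-106 130 > SKU-133 120 > SKU-145 60 > SKU-103 30 > SKU-135 20.
SKU-131 takes 6 to reach its cap of 6 — 60 left.
SKU-128: +7 to 7 (cap) — 53 left.
SKU-152: +3 to 3 (cap) — 50 left.
SKU-106: +20 to 20 (cap) — 30 left.
SKU-133: +4 to 4 (cap) — 26 left.
Give SKU-145 12 to hit its cap of 12 — 14 left.
SKU-103: +10 to 10 (cap) — 4 left.
SKU-135 has room for 14 but only 4 remain, so it gets 4.
Total = 250×7 + 120×4 + 130×20 + 30×10 + 60×12 + 140×3 + 280×6 + 20×4 = 8030.

8030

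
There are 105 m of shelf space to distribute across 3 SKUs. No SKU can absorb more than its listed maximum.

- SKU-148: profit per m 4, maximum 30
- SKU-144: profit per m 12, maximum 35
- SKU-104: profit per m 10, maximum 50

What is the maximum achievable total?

1000

Highest profit per m first: SKU-144 12 > SKU-104 10 > SKU-148 4.
SKU-144 takes 35 to reach its cap of 35 → 70 left.
Give SKU-104 50 to hit its cap of 50 → 20 left.
SKU-148 has room for 30 but only 20 remain, so it gets 20.
Total = 4×20 + 12×35 + 10×50 = 1000.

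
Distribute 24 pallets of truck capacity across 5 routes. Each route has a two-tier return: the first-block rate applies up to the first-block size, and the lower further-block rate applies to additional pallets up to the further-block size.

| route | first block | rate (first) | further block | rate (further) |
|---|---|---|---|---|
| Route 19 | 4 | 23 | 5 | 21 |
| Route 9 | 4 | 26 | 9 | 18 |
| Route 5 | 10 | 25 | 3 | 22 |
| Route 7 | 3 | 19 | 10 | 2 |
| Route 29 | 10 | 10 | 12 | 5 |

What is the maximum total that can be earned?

575

Treat each block as its own option and order by rate: Route 9/first 26 > Route 5/first 25 > Route 19/first 23 > Route 5/second 22 > Route 19/second 21 > Route 7/first 19 > Route 9/second 18 > Route 29/first 10 > Route 29/second 5 > Route 7/second 2.
Route 9 first at 26: fill all 4 ; 20 left.
Route 5/first (25): +10 ; 10 left.
Route 19 first at 23: fill all 4 ; 6 left.
Route 5/second (22): +3 ; 3 left.
Route 19/second: +3 of 5 at 21; pool empty.
Total = 26×4 + 25×10 + 23×4 + 22×3 + 21×3 = 575.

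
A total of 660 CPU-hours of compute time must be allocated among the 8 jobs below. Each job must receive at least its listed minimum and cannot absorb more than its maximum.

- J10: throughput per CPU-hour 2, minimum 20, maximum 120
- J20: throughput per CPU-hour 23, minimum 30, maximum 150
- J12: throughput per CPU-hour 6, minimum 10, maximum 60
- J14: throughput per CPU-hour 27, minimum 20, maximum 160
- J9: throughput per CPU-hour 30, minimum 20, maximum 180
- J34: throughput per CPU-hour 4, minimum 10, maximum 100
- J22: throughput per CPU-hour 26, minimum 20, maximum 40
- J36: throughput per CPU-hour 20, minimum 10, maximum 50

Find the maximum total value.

15590

Meeting every minimum uses 20+30+10+20+20+10+20+10 = 140 CPU-hours, leaving 520.
Order the jobs by throughput per CPU-hour: J9 30 > J14 27 > J22 26 > J20 23 > J36 20 > J12 6 > J34 4 > J10 2.
J9: +160 to 180 (cap) → 360 left.
Give J14 140 more to hit its cap of 160 → 220 left.
Give J22 20 more to hit its cap of 40 → 200 left.
J20: +120 to 150 (cap) → 80 left.
J36: +40 to 50 (cap) → 40 left.
J12 has room for 50 more but only 40 remain, so it gets 50.
Total = 2×20 + 23×150 + 6×50 + 27×160 + 30×180 + 4×10 + 26×40 + 20×50 = 15590.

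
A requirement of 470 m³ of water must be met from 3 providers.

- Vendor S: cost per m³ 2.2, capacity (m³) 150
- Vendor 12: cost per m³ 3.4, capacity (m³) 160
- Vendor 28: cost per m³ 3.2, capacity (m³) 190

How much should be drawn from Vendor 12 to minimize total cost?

130

Cheapest first:
Take 150 from Vendor S at 2.2 → need 320 more.
Take 190 from Vendor 28 at 3.2 → need 130 more.
Vendor 12 at 3.4: take 130 of its 160 → requirement met.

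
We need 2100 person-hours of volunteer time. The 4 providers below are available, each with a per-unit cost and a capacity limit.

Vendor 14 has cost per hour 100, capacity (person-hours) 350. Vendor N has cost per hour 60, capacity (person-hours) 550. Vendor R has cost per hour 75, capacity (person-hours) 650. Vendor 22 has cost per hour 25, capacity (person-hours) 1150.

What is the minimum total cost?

Fill from the cheapest provider first.
Take 1150 from Vendor 22 at 25 — need 950 more.
Vendor N (60): use full 550 — 400 person-hours to go.
Vendor R (75): take the remaining 400 — done.
Vendor 14: unused.
Cost = 1150×25 + 550×60 + 400×75 = 91750.

91750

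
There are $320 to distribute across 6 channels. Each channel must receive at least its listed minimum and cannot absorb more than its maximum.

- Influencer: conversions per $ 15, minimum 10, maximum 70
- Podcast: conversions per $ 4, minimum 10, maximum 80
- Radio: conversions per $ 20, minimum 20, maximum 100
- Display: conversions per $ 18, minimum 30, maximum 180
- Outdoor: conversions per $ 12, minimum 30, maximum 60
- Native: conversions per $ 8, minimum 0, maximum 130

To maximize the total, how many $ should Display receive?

170

Meeting every minimum uses 10+10+20+30+30+0 = 100 $, leaving 220.
Rank by conversions per $: Radio 20 > Display 18 > Influencer 15 > Outdoor 12 > Native 8 > Podcast 4.
Radio: +80 to 100 (cap) — 140 left.
Display: +140 (room for 150) → 170. Pool exhausted.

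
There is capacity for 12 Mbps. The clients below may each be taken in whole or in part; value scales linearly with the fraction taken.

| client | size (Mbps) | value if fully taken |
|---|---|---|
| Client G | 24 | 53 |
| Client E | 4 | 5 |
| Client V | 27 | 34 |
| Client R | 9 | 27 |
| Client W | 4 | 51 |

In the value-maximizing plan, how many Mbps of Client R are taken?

8

Rank by value-to-size ratio: Client W 51/4≈12.8, Client R 27/9≈3, Client G 53/24≈2.21, Client V 34/27≈1.26, Client E 5/4≈1.25.
Take all of Client W (4 Mbps, value 51) → 8 Mbps left.
8 Mbps left: a 8/9 share of Client R gives 27×8/9 = 24.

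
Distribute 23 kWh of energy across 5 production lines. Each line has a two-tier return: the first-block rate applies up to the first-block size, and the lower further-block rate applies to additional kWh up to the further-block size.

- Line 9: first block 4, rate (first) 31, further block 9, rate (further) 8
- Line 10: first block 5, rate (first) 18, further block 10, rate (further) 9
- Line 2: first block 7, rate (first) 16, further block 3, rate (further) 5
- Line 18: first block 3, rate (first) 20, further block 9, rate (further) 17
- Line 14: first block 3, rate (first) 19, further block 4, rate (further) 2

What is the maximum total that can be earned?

467

Order all 10 blocks by rate: Line 9/first 31 > Line 18/first 20 > Line 14/first 19 > Line 10/first 18 > Line 18/second 17 > Line 2/first 16 > Line 10/second 9 > Line 9/second 8 > Line 2/second 5 > Line 14/second 2.
Line 9 first at 31: fill all 4 ; 19 left.
Line 18/first (20): +3 ; 16 left.
Fill Line 14 first block (3 at 19) ; 13 left.
Line 10/first (18): +5 ; 8 left.
Line 18/second: +8 of 9 at 17; pool empty.
Total = 31×4 + 20×3 + 19×3 + 18×5 + 17×8 = 467.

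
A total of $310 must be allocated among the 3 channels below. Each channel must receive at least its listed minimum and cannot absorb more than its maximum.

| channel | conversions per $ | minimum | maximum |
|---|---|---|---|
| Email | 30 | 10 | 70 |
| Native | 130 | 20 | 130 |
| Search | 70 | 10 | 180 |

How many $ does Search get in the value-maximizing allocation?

170

Meeting every minimum uses 10+20+10 = 40 $, leaving 270.
Rank by conversions per $: Native 130 > Search 70 > Email 30.
Native takes 110 more to reach its cap of 130 — 160 left.
Only 160 left; Search takes them to reach 170.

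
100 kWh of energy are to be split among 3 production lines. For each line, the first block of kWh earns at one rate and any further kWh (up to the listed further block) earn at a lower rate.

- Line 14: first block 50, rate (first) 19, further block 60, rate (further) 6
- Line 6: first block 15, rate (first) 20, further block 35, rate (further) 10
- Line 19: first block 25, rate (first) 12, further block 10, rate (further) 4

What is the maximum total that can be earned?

1650

Rank every tier by rate: Line 6/first 20 > Line 14/first 19 > Line 19/first 12 > Line 6/second 10 > Line 14/second 6 > Line 19/second 4.
Fill Line 6 first block (15 at 20) → 85 left.
Line 14 first at 19: fill all 50 → 35 left.
Fill Line 19 first block (25 at 12) → 10 left.
Line 6 second at 10: only 10 left, fill 10.
Total = 20×15 + 19×50 + 12×25 + 10×10 = 1650.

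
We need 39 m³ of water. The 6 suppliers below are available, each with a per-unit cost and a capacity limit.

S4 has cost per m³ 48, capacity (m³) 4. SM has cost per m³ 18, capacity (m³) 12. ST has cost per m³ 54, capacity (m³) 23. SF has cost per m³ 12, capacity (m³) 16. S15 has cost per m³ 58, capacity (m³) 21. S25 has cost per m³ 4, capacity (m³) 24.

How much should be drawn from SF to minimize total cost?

15

Fill from the cheapest supplier first.
S25 (4): use full 24 ; 15 m³ to go.
SF at 12: take 15 of its 16 ; requirement met.
SM, S4, ST, S15: unused.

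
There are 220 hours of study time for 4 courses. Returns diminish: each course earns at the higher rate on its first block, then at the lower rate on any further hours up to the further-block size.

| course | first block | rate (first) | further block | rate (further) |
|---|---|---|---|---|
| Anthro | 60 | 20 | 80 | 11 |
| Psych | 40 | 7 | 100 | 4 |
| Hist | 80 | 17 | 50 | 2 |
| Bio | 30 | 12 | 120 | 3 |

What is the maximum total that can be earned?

3470

Order all 8 blocks by rate: Anthro/T1 20 > Hist/T1 17 > Bio/T1 12 > Anthro/T2 11 > Psych/T1 7 > Psych/T2 4 > Bio/T2 3 > Hist/T2 2.
Fill Anthro T1 block (60 at 20) → 160 left.
Hist/T1 (17): +80 → 80 left.
Bio/T1 (12): +30 → 50 left.
Anthro/T2: +50 of 80 at 11; pool empty.
Total = 20×60 + 17×80 + 12×30 + 11×50 = 3470.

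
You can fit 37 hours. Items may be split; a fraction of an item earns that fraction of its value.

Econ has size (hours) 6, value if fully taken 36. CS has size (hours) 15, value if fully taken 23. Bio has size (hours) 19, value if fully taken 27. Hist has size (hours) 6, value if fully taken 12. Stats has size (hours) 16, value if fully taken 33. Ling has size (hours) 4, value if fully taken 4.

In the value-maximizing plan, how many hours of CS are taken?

Rank by value-to-size ratio: Econ 36/6≈6, Stats 33/16≈2.06, Hist 12/6≈2, CS 23/15≈1.53, Bio 27/19≈1.42, Ling 4/4≈1.
Take all of Econ (6 hours, value 36) ; 31 hours left.
Stats: take in full, 16 hours for value 33 ; 15 left.
Take all of Hist (6 hours, value 12) ; 9 hours left.
Only 9 hours remain; take 9/15 of CS for value 23×9/15 = 13.8.

9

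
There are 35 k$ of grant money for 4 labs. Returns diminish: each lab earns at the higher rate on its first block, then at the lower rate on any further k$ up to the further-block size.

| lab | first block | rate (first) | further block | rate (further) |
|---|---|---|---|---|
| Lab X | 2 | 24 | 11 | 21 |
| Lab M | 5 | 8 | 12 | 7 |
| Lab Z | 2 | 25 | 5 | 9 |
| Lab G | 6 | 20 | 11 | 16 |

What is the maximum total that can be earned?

652

Treat each block as its own option and order by rate: Lab Z/T1 25 > Lab X/T1 24 > Lab X/T2 21 > Lab G/T1 20 > Lab G/T2 16 > Lab Z/T2 9 > Lab M/T1 8 > Lab M/T2 7.
Lab Z T1 at 25: fill all 2 ; 33 left.
Fill Lab X T1 block (2 at 24) ; 31 left.
Lab X T2 at 21: fill all 11 ; 20 left.
Fill Lab G T1 block (6 at 20) ; 14 left.
Lab G/T2 (16): +11 ; 3 left.
Lab Z T2 at 9: only 3 left, fill 3.
Total = 25×2 + 24×2 + 21×11 + 20×6 + 16×11 + 9×3 = 652.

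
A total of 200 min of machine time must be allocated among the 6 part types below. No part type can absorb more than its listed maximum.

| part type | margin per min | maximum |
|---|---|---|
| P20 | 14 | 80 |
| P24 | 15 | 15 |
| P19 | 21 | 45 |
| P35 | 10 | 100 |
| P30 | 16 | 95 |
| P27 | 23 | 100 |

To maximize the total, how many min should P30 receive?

55

Rank by margin per min: P27 23 > P19 21 > P30 16 > P24 15 > P20 14 > P35 10.
P27 takes 100 to reach its cap of 100 → 100 left.
P19: +45 to 45 (cap) → 55 left.
P30 has room for 95 but only 55 remain, so it gets 55.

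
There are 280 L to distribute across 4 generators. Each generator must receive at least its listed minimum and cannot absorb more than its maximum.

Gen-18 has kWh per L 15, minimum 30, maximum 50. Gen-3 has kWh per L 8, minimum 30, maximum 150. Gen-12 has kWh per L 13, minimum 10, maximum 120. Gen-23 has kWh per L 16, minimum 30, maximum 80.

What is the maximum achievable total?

Meeting every minimum uses 30+30+10+30 = 100 L, leaving 180.
Highest kWh per L first: Gen-23 16 > Gen-18 15 > Gen-12 13 > Gen-3 8.
Give Gen-23 50 more to hit its cap of 80 → 130 left.
Gen-18 takes 20 more to reach its cap of 50 → 110 left.
Gen-12 takes 110 more to reach its cap of 120 → 0 left.
Total = 15×50 + 8×30 + 13×120 + 16×80 = 3830.

3830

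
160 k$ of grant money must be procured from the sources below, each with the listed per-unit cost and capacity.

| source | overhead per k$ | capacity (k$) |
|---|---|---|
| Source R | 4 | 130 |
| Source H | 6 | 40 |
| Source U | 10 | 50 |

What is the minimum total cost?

Fill from the cheapest source first.
Take 130 from Source R at 4 → need 30 more.
Source H at 6: take 30 of its 40 → requirement met.
Source U: unused.
Cost = 130×4 + 30×6 = 700.

700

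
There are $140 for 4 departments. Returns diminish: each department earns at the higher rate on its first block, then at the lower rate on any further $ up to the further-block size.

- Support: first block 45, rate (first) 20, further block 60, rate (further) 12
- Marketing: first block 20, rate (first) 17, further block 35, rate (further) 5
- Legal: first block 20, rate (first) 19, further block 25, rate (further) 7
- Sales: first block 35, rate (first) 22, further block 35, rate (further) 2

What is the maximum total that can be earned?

Order all 8 blocks by rate: Sales/first 22 > Support/first 20 > Legal/first 19 > Marketing/first 17 > Support/second 12 > Legal/second 7 > Marketing/second 5 > Sales/second 2.
Sales/first (22): +35 → 105 left.
Support first at 20: fill all 45 → 60 left.
Legal/first (19): +20 → 40 left.
Marketing/first (17): +20 → 20 left.
Support/second: +20 of 60 at 12; pool empty.
Total = 22×35 + 20×45 + 19×20 + 17×20 + 12×20 = 2630.

2630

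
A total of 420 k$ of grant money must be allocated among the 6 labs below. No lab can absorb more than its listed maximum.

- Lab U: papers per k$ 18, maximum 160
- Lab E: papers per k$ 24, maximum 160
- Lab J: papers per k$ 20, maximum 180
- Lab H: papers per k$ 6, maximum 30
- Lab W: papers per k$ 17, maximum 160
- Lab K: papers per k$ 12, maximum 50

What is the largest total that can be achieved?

8880

Highest papers per k$ first: Lab E 24 > Lab J 20 > Lab U 18 > Lab W 17 > Lab K 12 > Lab H 6.
Give Lab E 160 to hit its cap of 160 ; 260 left.
Lab J takes 180 to reach its cap of 180 ; 80 left.
Lab U has room for 160 but only 80 remain, so it gets 80.
Total = 18×80 + 24×160 + 20×180 = 8880.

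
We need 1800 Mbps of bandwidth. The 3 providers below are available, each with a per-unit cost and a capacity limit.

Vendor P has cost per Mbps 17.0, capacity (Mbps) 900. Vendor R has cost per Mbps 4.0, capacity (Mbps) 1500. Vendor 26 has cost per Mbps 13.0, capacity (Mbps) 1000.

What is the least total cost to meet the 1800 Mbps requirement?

Use providers in increasing cost order.
Take 1500 from Vendor R at 4.0 — need 300 more.
Vendor 26 (13.0): take the remaining 300 — done.
Vendor P: unused.
Cost = 1500×4.0 + 300×13.0 = 9900.

9900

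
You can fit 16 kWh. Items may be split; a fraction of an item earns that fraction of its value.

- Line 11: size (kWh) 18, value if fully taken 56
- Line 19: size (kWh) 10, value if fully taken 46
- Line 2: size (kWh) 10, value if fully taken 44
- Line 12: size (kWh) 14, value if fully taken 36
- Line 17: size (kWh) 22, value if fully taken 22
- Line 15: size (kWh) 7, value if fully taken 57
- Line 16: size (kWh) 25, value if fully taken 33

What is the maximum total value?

98.4

Best value per unit of size first: Line 15 57/7≈8.14, Line 19 46/10≈4.6, Line 2 44/10≈4.4, Line 11 56/18≈3.11, Line 12 36/14≈2.57, Line 16 33/25≈1.32, Line 17 22/22≈1.
Take all of Line 15 (7 kWh, value 57) ; 9 kWh left.
Only 9 kWh remain; take 9/10 of Line 19 for value 46×9/10 = 41.4.
Total value = 98.4.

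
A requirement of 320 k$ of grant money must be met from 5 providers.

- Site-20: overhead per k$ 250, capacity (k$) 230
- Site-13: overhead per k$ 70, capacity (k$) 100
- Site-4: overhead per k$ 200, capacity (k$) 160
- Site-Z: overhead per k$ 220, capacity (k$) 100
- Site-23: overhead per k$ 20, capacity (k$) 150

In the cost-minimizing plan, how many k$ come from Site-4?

70

Fill from the cheapest provider first.
Site-23 (20): use full 150 → 170 k$ to go.
Site-13 at 70: take all 100 k$ → 70 still needed.
Take 70 from Site-4 at 200 to finish.
Site-Z, Site-20: unused.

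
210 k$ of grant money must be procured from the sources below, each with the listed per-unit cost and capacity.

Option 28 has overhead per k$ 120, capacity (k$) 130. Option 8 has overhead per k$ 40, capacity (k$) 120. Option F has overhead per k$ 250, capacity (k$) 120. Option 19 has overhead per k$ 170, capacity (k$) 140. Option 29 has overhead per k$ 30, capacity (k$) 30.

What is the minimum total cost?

Fill from the cheapest source first.
Option 29 (30): use full 30 → 180 k$ to go.
Option 8 at 40: take all 120 k$ → 60 still needed.
Take 60 from Option 28 at 120 to finish.
Option 19, Option F: unused.
Cost = 30×30 + 120×40 + 60×120 = 12900.

12900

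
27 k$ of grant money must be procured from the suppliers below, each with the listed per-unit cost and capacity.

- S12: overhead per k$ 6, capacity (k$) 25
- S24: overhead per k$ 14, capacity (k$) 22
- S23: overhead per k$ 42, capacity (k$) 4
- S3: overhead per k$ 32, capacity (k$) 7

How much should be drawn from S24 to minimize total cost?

Fill from the cheapest supplier first.
Take 25 from S12 at 6 → need 2 more.
Take 2 from S24 at 14 to finish.
S3, S23: unused.

2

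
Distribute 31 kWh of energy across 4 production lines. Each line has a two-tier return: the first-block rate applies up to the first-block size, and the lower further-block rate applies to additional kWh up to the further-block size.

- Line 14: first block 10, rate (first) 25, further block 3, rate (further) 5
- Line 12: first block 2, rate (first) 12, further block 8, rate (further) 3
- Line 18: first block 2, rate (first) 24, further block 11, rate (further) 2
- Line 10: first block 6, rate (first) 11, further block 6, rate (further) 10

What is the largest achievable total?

469

Rank every tier by rate: Line 14/tier1 25 > Line 18/tier1 24 > Line 12/tier1 12 > Line 10/tier1 11 > Line 10/tier2 10 > Line 14/tier2 5 > Line 12/tier2 3 > Line 18/tier2 2.
Line 14/tier1 (25): +10 → 21 left.
Fill Line 18 tier1 block (2 at 24) → 19 left.
Line 12/tier1 (12): +2 → 17 left.
Fill Line 10 tier1 block (6 at 11) → 11 left.
Fill Line 10 tier2 block (6 at 10) → 5 left.
Line 14/tier2 (5): +3 → 2 left.
Line 12 tier2 at 3: only 2 left, fill 2.
Total = 25×10 + 24×2 + 12×2 + 11×6 + 10×6 + 5×3 + 3×2 = 469.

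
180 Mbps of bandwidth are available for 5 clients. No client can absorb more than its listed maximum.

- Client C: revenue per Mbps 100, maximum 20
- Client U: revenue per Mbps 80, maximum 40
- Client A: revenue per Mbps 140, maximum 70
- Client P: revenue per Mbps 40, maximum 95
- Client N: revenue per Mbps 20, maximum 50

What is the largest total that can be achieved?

17000

Highest revenue per Mbps first: Client A 140 > Client C 100 > Client U 80 > Client P 40 > Client N 20.
Client A: +70 to 70 (cap) ; 110 left.
Client C takes 20 to reach its cap of 20 ; 90 left.
Client U takes 40 to reach its cap of 40 ; 50 left.
Only 50 left; Client P takes them to reach 50.
Total = 100×20 + 80×40 + 140×70 + 40×50 = 17000.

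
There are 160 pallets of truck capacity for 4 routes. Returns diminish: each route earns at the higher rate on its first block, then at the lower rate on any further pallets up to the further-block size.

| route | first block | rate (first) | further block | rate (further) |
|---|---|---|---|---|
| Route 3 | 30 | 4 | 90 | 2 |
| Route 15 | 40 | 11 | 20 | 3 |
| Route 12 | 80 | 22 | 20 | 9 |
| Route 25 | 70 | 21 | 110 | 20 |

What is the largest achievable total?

3430

Treat each block as its own option and order by rate: Route 12/first 22 > Route 25/first 21 > Route 25/second 20 > Route 15/first 11 > Route 12/second 9 > Route 3/first 4 > Route 15/second 3 > Route 3/second 2.
Route 12 first at 22: fill all 80 ; 80 left.
Fill Route 25 first block (70 at 21) ; 10 left.
10 remain; put them into Route 25 second at 20.
Total = 22×80 + 21×70 + 20×10 = 3430.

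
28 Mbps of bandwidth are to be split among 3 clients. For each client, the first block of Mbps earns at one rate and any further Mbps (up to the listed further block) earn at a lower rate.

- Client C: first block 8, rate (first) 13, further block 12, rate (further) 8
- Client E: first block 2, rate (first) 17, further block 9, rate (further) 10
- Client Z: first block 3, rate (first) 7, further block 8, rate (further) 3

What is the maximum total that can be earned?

Rank every tier by rate: Client E/T1 17 > Client C/T1 13 > Client E/T2 10 > Client C/T2 8 > Client Z/T1 7 > Client Z/T2 3.
Client E T1 at 17: fill all 2 ; 26 left.
Client C/T1 (13): +8 ; 18 left.
Client E T2 at 10: fill all 9 ; 9 left.
Client C T2 at 8: only 9 left, fill 9.
Total = 17×2 + 13×8 + 10×9 + 8×9 = 300.

300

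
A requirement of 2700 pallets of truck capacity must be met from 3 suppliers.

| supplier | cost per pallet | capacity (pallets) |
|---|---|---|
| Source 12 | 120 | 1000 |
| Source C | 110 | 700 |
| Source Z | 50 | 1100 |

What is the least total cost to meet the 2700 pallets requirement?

240000

Fill from the cheapest supplier first.
Source Z at 50: take all 1100 pallets → 1600 still needed.
Take 700 from Source C at 110 → need 900 more.
Take 900 from Source 12 at 120 to finish.
Cost = 1100×50 + 700×110 + 900×120 = 240000.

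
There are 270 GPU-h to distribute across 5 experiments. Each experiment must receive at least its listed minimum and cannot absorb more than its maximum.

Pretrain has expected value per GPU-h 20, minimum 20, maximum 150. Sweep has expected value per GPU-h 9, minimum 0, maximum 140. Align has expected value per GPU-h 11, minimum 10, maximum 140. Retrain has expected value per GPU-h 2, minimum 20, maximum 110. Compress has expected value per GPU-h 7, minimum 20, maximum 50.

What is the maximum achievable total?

Meeting every minimum uses 20+0+10+20+20 = 70 GPU-h, leaving 200.
Rank by expected value per GPU-h: Pretrain 20 > Align 11 > Sweep 9 > Compress 7 > Retrain 2.
Pretrain takes 130 more to reach its cap of 150 ; 70 left.
Align: +70 (room for 130) → 80. Pool exhausted.
Total = 20×150 + 11×80 + 2×20 + 7×20 = 4060.

4060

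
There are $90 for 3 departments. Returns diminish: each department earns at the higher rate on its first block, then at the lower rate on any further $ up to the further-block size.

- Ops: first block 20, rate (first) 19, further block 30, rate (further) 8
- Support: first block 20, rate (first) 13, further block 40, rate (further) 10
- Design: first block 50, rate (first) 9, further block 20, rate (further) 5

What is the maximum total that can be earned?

Rank every tier by rate: Ops/tier1 19 > Support/tier1 13 > Support/tier2 10 > Design/tier1 9 > Ops/tier2 8 > Design/tier2 5.
Ops tier1 at 19: fill all 20 → 70 left.
Fill Support tier1 block (20 at 13) → 50 left.
Fill Support tier2 block (40 at 10) → 10 left.
10 remain; put them into Design tier1 at 9.
Total = 19×20 + 13×20 + 10×40 + 9×10 = 1130.

1130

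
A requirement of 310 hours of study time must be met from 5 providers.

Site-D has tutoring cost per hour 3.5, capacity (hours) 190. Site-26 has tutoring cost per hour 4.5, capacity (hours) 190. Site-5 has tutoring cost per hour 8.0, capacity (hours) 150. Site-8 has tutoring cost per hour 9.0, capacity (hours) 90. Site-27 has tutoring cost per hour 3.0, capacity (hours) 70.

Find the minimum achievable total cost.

Use providers in increasing cost order.
Take 70 from Site-27 at 3.0 — need 240 more.
Site-D at 3.5: take all 190 hours — 50 still needed.
Take 50 from Site-26 at 4.5 to finish.
Site-5, Site-8: unused.
Cost = 70×3.0 + 190×3.5 + 50×4.5 = 1100.

1100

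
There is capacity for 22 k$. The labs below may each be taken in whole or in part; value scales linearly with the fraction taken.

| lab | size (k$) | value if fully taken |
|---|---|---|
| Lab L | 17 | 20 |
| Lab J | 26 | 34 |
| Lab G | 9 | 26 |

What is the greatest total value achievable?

Rank by value-to-size ratio: Lab G 26/9≈2.89, Lab J 34/26≈1.31, Lab L 20/17≈1.18.
Take all of Lab G (9 k$, value 26) → 13 k$ left.
13 k$ left: a 13/26 share of Lab J gives 34×13/26 = 17.
Total value = 43.

43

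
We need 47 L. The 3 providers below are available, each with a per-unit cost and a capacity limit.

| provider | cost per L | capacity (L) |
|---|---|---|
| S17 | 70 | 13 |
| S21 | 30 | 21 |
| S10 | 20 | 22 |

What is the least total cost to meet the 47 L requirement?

Use providers in increasing cost order.
S10 at 20: take all 22 L — 25 still needed.
S21 (30): use full 21 — 4 L to go.
Take 4 from S17 at 70 to finish.
Cost = 22×20 + 21×30 + 4×70 = 1350.

1350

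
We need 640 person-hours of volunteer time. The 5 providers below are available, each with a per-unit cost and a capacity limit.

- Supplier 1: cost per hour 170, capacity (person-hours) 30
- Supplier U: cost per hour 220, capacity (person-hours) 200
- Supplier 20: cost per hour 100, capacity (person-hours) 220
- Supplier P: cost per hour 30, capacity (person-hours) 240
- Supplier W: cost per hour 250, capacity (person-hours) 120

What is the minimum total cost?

Use providers in increasing cost order.
Supplier P at 30: take all 240 person-hours — 400 still needed.
Supplier 20 at 100: take all 220 person-hours — 180 still needed.
Supplier 1 (170): use full 30 — 150 person-hours to go.
Supplier U (220): take the remaining 150 — done.
Supplier W: unused.
Cost = 240×30 + 220×100 + 30×170 + 150×220 = 67300.

67300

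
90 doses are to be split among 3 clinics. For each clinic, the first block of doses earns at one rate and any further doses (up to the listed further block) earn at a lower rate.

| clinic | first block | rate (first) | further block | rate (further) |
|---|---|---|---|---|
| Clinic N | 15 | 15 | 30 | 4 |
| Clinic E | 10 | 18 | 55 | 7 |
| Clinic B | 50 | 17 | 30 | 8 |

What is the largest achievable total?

1375

Rank every tier by rate: Clinic E/first 18 > Clinic B/first 17 > Clinic N/first 15 > Clinic B/second 8 > Clinic E/second 7 > Clinic N/second 4.
Fill Clinic E first block (10 at 18) ; 80 left.
Fill Clinic B first block (50 at 17) ; 30 left.
Clinic N/first (15): +15 ; 15 left.
Clinic B second at 8: only 15 left, fill 15.
Total = 18×10 + 17×50 + 15×15 + 8×15 = 1375.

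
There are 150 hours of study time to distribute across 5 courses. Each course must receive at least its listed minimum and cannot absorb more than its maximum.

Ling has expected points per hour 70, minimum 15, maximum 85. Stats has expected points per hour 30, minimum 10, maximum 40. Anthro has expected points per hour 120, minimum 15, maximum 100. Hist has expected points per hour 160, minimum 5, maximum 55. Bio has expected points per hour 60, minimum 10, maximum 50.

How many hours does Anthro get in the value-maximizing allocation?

Meeting every minimum uses 15+10+15+5+10 = 55 hours, leaving 95.
Order the courses by expected points per hour: Hist 160 > Anthro 120 > Ling 70 > Bio 60 > Stats 30.
Hist takes 50 more to reach its cap of 55 — 45 left.
Only 45 left; Anthro takes them to reach 60.

60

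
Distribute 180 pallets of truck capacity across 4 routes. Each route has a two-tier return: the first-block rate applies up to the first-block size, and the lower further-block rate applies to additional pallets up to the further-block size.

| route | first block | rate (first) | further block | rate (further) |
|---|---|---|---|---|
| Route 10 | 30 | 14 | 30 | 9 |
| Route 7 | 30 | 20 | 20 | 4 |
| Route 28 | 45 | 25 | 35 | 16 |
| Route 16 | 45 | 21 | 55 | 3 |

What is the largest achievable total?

3580

Order all 8 blocks by rate: Route 28/tier1 25 > Route 16/tier1 21 > Route 7/tier1 20 > Route 28/tier2 16 > Route 10/tier1 14 > Route 10/tier2 9 > Route 7/tier2 4 > Route 16/tier2 3.
Fill Route 28 tier1 block (45 at 25) → 135 left.
Route 16/tier1 (21): +45 → 90 left.
Fill Route 7 tier1 block (30 at 20) → 60 left.
Route 28/tier2 (16): +35 → 25 left.
25 remain; put them into Route 10 tier1 at 14.
Total = 25×45 + 21×45 + 20×30 + 16×35 + 14×25 = 3580.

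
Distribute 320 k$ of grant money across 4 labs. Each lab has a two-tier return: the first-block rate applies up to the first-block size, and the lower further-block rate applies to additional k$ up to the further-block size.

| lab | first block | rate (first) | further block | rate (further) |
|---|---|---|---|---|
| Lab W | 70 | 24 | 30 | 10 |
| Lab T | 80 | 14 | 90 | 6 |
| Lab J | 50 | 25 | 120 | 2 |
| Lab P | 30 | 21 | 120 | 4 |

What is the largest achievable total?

Rank every tier by rate: Lab J/T1 25 > Lab W/T1 24 > Lab P/T1 21 > Lab T/T1 14 > Lab W/T2 10 > Lab T/T2 6 > Lab P/T2 4 > Lab J/T2 2.
Lab J/T1 (25): +50 ; 270 left.
Lab W/T1 (24): +70 ; 200 left.
Fill Lab P T1 block (30 at 21) ; 170 left.
Lab T T1 at 14: fill all 80 ; 90 left.
Fill Lab W T2 block (30 at 10) ; 60 left.
Lab T T2 at 6: only 60 left, fill 60.
Total = 25×50 + 24×70 + 21×30 + 14×80 + 10×30 + 6×60 = 5340.

5340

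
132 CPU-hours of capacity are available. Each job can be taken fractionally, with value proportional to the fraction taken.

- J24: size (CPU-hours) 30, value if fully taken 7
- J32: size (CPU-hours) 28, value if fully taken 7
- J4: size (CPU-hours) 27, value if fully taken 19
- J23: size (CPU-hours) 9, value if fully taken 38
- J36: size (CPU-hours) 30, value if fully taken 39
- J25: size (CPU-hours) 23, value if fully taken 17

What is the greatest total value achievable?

Best value per unit of size first: J23 38/9≈4.22, J36 39/30≈1.3, J25 17/23≈0.739, J4 19/27≈0.704, J32 7/28≈0.25, J24 7/30≈0.233.
Take all of J23 (9 CPU-hours, value 38) — 123 CPU-hours left.
J36: take in full, 30 CPU-hours for value 39 — 93 left.
J25: take in full, 23 CPU-hours for value 17 — 70 left.
Take all of J4 (27 CPU-hours, value 19) — 43 CPU-hours left.
All 28 CPU-hours of J32 fit (value 7) — 15 remain.
Fill the last 15 CPU-hours with part of J24: 15/30 of it earns 3.5.
Total value = 123.5.

123.5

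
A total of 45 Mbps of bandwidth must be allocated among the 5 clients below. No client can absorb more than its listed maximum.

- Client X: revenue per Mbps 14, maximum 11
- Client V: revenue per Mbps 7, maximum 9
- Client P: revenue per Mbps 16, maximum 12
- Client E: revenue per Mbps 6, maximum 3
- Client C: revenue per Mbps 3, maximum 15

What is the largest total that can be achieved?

Order the clients by revenue per Mbps: Client P 16 > Client X 14 > Client V 7 > Client E 6 > Client C 3.
Client P takes 12 to reach its cap of 12 — 33 left.
Give Client X 11 to hit its cap of 11 — 22 left.
Client V takes 9 to reach its cap of 9 — 13 left.
Give Client E 3 to hit its cap of 3 — 10 left.
Only 10 left; Client C takes them to reach 10.
Total = 14×11 + 7×9 + 16×12 + 6×3 + 3×10 = 457.

457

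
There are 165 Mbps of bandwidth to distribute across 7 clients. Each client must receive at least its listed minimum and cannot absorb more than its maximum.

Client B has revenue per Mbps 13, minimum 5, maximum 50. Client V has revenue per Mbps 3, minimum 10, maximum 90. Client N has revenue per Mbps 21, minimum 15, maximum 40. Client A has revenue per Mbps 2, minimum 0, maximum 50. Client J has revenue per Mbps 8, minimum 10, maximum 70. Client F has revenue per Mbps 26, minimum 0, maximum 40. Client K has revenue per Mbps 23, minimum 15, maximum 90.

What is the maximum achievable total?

3485

Meeting every minimum uses 5+10+15+0+10+0+15 = 55 Mbps, leaving 110.
Rank by revenue per Mbps: Client F 26 > Client K 23 > Client N 21 > Client B 13 > Client J 8 > Client V 3 > Client A 2.
Client F takes 40 more to reach its cap of 40 — 70 left.
Only 70 left; Client K takes them to reach 85.
Total = 13×5 + 3×10 + 21×15 + 8×10 + 26×40 + 23×85 = 3485.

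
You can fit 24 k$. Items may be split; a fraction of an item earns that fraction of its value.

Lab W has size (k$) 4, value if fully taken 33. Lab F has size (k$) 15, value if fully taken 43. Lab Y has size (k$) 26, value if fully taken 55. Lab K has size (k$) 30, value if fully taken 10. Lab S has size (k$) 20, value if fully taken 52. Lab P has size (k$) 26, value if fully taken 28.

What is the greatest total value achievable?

Best value per unit of size first: Lab W 33/4≈8.25, Lab F 43/15≈2.87, Lab S 52/20≈2.6, Lab Y 55/26≈2.12, Lab P 28/26≈1.08, Lab K 10/30≈0.333.
Take all of Lab W (4 k$, value 33) — 20 k$ left.
All 15 k$ of Lab F fit (value 43) — 5 remain.
Only 5 k$ remain; take 5/20 of Lab S for value 52×5/20 = 13.
Total value = 89.

89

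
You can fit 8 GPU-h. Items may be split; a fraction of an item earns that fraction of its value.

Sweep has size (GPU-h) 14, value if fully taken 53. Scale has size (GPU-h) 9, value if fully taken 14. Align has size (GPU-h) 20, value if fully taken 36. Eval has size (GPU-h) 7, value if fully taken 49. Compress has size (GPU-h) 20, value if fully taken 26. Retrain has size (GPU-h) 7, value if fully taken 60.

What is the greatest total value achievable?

Best value per unit of size first: Retrain 60/7≈8.57, Eval 49/7≈7, Sweep 53/14≈3.79, Align 36/20≈1.8, Scale 14/9≈1.56, Compress 26/20≈1.3.
Take all of Retrain (7 GPU-h, value 60) ; 1 GPU-h left.
1 GPU-h left: a 1/7 share of Eval gives 49×1/7 = 7.
Total value = 67.

67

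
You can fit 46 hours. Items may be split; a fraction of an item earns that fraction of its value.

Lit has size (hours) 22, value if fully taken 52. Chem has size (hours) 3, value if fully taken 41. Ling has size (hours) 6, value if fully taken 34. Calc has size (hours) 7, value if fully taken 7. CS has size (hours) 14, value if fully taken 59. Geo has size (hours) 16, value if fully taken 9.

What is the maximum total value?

Sort by value density: Chem 41/3≈13.7, Ling 34/6≈5.67, CS 59/14≈4.21, Lit 52/22≈2.36, Calc 7/7≈1, Geo 9/16≈0.562.
Take all of Chem (3 hours, value 41) ; 43 hours left.
Take all of Ling (6 hours, value 34) ; 37 hours left.
Take all of CS (14 hours, value 59) ; 23 hours left.
Take all of Lit (22 hours, value 52) ; 1 hours left.
1 hours left: a 1/7 share of Calc gives 7×1/7 = 1.
Total value = 187.

187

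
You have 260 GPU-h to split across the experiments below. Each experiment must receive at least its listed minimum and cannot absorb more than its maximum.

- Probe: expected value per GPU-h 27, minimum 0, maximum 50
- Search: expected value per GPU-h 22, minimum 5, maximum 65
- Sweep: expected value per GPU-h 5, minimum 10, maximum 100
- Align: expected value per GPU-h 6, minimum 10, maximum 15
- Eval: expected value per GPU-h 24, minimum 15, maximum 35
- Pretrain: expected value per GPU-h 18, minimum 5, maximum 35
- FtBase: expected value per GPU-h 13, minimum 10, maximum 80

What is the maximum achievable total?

5075

Meeting every minimum uses 0+5+10+10+15+5+10 = 55 GPU-h, leaving 205.
Rank by expected value per GPU-h: Probe 27 > Eval 24 > Search 22 > Pretrain 18 > FtBase 13 > Align 6 > Sweep 5.
Probe: +50 to 50 (cap) — 155 left.
Eval: +20 to 35 (cap) — 135 left.
Search takes 60 more to reach its cap of 65 — 75 left.
Pretrain: +30 to 35 (cap) — 45 left.
Only 45 left; FtBase takes them to reach 55.
Total = 27×50 + 22×65 + 5×10 + 6×10 + 24×35 + 18×35 + 13×55 = 5075.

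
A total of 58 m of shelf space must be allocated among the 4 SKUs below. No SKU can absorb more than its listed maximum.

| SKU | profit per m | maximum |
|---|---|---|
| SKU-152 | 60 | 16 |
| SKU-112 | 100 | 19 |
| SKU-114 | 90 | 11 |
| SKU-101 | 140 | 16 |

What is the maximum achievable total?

5850

Rank by profit per m: SKU-101 140 > SKU-112 100 > SKU-114 90 > SKU-152 60.
SKU-101 takes 16 to reach its cap of 16 → 42 left.
Give SKU-112 19 to hit its cap of 19 → 23 left.
SKU-114 takes 11 to reach its cap of 11 → 12 left.
SKU-152 has room for 16 but only 12 remain, so it gets 12.
Total = 60×12 + 100×19 + 90×11 + 140×16 = 5850.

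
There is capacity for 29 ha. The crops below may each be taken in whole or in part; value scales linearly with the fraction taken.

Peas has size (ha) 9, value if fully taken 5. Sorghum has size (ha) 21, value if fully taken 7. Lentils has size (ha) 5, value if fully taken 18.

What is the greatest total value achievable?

Rank by value-to-size ratio: Lentils 18/5≈3.6, Peas 5/9≈0.556, Sorghum 7/21≈0.333.
All 5 ha of Lentils fit (value 18) → 24 remain.
All 9 ha of Peas fit (value 5) → 15 remain.
15 ha left: a 15/21 share of Sorghum gives 7×15/21 = 5.
Total value = 28.

28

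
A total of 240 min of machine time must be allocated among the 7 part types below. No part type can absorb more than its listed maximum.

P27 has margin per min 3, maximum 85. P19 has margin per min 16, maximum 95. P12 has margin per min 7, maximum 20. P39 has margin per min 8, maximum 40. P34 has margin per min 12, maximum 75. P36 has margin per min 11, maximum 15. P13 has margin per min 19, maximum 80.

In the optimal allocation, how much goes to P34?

65

Rank by margin per min: P13 19 > P19 16 > P34 12 > P36 11 > P39 8 > P12 7 > P27 3.
P13: +80 to 80 (cap) → 160 left.
P19 takes 95 to reach its cap of 95 → 65 left.
Only 65 left; P34 takes them to reach 65.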